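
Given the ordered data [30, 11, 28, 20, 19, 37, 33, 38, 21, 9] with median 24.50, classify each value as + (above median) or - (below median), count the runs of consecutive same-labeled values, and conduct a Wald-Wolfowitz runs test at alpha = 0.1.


Step 1: Compute median = 24.50; label A = above, B = below.
Labels in order: ABABBAAABB  (n_A = 5, n_B = 5)
Step 2: Count runs R = 6.
Step 3: Under H0 (random ordering), E[R] = 2*n_A*n_B/(n_A+n_B) + 1 = 2*5*5/10 + 1 = 6.0000.
        Var[R] = 2*n_A*n_B*(2*n_A*n_B - n_A - n_B) / ((n_A+n_B)^2 * (n_A+n_B-1)) = 2000/900 = 2.2222.
        SD[R] = 1.4907.
Step 4: R = E[R], so z = 0 with no continuity correction.
Step 5: Two-sided p-value via normal approximation = 2*(1 - Phi(|z|)) = 1.000000.
Step 6: alpha = 0.1. fail to reject H0.

R = 6, z = 0.0000, p = 1.000000, fail to reject H0.


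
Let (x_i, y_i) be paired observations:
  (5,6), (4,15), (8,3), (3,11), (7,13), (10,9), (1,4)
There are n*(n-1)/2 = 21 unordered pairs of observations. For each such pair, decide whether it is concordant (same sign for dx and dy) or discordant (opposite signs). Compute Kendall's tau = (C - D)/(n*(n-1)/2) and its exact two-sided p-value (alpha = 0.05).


Step 1: Enumerate the 21 unordered pairs (i,j) with i<j and classify each by sign(x_j-x_i) * sign(y_j-y_i).
  (1,2):dx=-1,dy=+9->D; (1,3):dx=+3,dy=-3->D; (1,4):dx=-2,dy=+5->D; (1,5):dx=+2,dy=+7->C
  (1,6):dx=+5,dy=+3->C; (1,7):dx=-4,dy=-2->C; (2,3):dx=+4,dy=-12->D; (2,4):dx=-1,dy=-4->C
  (2,5):dx=+3,dy=-2->D; (2,6):dx=+6,dy=-6->D; (2,7):dx=-3,dy=-11->C; (3,4):dx=-5,dy=+8->D
  (3,5):dx=-1,dy=+10->D; (3,6):dx=+2,dy=+6->C; (3,7):dx=-7,dy=+1->D; (4,5):dx=+4,dy=+2->C
  (4,6):dx=+7,dy=-2->D; (4,7):dx=-2,dy=-7->C; (5,6):dx=+3,dy=-4->D; (5,7):dx=-6,dy=-9->C
  (6,7):dx=-9,dy=-5->C
Step 2: C = 10, D = 11, total pairs = 21.
Step 3: tau = (C - D)/(n(n-1)/2) = (10 - 11)/21 = -0.047619.
Step 4: Exact two-sided p-value (enumerate n! = 5040 permutations of y under H0): p = 1.000000.
Step 5: alpha = 0.05. fail to reject H0.

tau_b = -0.0476 (C=10, D=11), p = 1.000000, fail to reject H0.


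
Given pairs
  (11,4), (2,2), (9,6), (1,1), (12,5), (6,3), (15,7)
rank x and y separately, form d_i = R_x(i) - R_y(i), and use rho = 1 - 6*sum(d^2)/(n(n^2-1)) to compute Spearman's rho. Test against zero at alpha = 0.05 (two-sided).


Step 1: Rank x and y separately (midranks; no ties here).
rank(x): 11->5, 2->2, 9->4, 1->1, 12->6, 6->3, 15->7
rank(y): 4->4, 2->2, 6->6, 1->1, 5->5, 3->3, 7->7
Step 2: d_i = R_x(i) - R_y(i); compute d_i^2.
  (5-4)^2=1, (2-2)^2=0, (4-6)^2=4, (1-1)^2=0, (6-5)^2=1, (3-3)^2=0, (7-7)^2=0
sum(d^2) = 6.
Step 3: rho = 1 - 6*6 / (7*(7^2 - 1)) = 1 - 36/336 = 0.892857.
Step 4: Under H0, t = rho * sqrt((n-2)/(1-rho^2)) = 4.4333 ~ t(5).
Step 5: Two-sided p-value from the t-distribution with 5 df = 0.006807.
Step 6: alpha = 0.05. reject H0.

rho = 0.8929, p = 0.006807, reject H0 at alpha = 0.05.


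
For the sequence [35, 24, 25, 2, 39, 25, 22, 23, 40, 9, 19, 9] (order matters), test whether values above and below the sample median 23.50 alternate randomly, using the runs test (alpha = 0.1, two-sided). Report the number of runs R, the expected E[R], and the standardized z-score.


Step 1: Compute median = 23.50; label A = above, B = below.
Labels in order: AAABAABBABBB  (n_A = 6, n_B = 6)
Step 2: Count runs R = 6.
Step 3: Under H0 (random ordering), E[R] = 2*n_A*n_B/(n_A+n_B) + 1 = 2*6*6/12 + 1 = 7.0000.
        Var[R] = 2*n_A*n_B*(2*n_A*n_B - n_A - n_B) / ((n_A+n_B)^2 * (n_A+n_B-1)) = 4320/1584 = 2.7273.
        SD[R] = 1.6514.
Step 4: Continuity-corrected z = (R + 0.5 - E[R]) / SD[R] = (6 + 0.5 - 7.0000) / 1.6514 = -0.3028.
Step 5: Two-sided p-value via normal approximation = 2*(1 - Phi(|z|)) = 0.762069.
Step 6: alpha = 0.1. fail to reject H0.

R = 6, z = -0.3028, p = 0.762069, fail to reject H0.


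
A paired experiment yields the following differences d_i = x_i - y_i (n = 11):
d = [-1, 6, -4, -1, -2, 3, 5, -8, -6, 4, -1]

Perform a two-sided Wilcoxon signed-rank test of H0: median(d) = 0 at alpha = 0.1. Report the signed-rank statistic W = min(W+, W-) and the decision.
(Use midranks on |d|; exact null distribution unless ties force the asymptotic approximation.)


Step 1: Drop any zero differences (none here) and take |d_i|.
|d| = [1, 6, 4, 1, 2, 3, 5, 8, 6, 4, 1]
Step 2: Midrank |d_i| (ties get averaged ranks).
ranks: |1|->2, |6|->9.5, |4|->6.5, |1|->2, |2|->4, |3|->5, |5|->8, |8|->11, |6|->9.5, |4|->6.5, |1|->2
Step 3: Attach original signs; sum ranks with positive sign and with negative sign.
W+ = 9.5 + 5 + 8 + 6.5 = 29
W- = 2 + 6.5 + 2 + 4 + 11 + 9.5 + 2 = 37
(Check: W+ + W- = 66 should equal n(n+1)/2 = 66.)
Step 4: Test statistic W = min(W+, W-) = 29.
Step 5: Ties in |d|, so use the tie-corrected normal approximation.
        E[W] = n(n+1)/4 = 11*12/4 = 33.
        Tie groups: |d|=1 (t=3), |d|=4 (t=2), |d|=6 (t=2); sum(t^3 - t) = 36.
        Var[W] = n(n+1)(2n+1)/24 - sum(t^3-t)/48 = 3036/24 - 36/48 = 125.75.
        z = (W - E[W]) / sqrt(Var[W]) = (29 - 33) / 11.2138 = -0.3567.
        Two-sided p = 2*Phi(z) = 0.721315.
Step 6: alpha = 0.1. fail to reject H0.

W+ = 29, W- = 37, W = min = 29, p = 0.721315, fail to reject H0.


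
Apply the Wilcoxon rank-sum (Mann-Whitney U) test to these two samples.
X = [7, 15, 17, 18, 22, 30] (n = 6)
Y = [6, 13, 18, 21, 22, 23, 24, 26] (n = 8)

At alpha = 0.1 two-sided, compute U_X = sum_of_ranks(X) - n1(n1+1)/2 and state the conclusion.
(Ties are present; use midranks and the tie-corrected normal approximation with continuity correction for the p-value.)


Step 1: Combine and sort all 14 observations; assign midranks.
sorted (value, group): (6,Y), (7,X), (13,Y), (15,X), (17,X), (18,X), (18,Y), (21,Y), (22,X), (22,Y), (23,Y), (24,Y), (26,Y), (30,X)
ranks: 6->1, 7->2, 13->3, 15->4, 17->5, 18->6.5, 18->6.5, 21->8, 22->9.5, 22->9.5, 23->11, 24->12, 26->13, 30->14
Step 2: Rank sum for X: R1 = 2 + 4 + 5 + 6.5 + 9.5 + 14 = 41.
Step 3: U_X = R1 - n1(n1+1)/2 = 41 - 6*7/2 = 41 - 21 = 20.
       U_Y = n1*n2 - U_X = 48 - 20 = 28.
Step 4: Ties are present, so use the tie-corrected normal approximation (with continuity correction) for the p-value.
Step 5: p-value = 0.650661; compare to alpha = 0.1. fail to reject H0.

U_X = 20, p = 0.650661, fail to reject H0 at alpha = 0.1.


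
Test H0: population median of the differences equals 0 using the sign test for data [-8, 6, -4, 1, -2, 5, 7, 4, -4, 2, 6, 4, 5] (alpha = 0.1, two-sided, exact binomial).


Step 1: Discard zero differences. Original n = 13; n_eff = number of nonzero differences = 13.
Nonzero differences (with sign): -8, +6, -4, +1, -2, +5, +7, +4, -4, +2, +6, +4, +5
Step 2: Count signs: positive = 9, negative = 4.
Step 3: Under H0: P(positive) = 0.5, so the number of positives S ~ Bin(13, 0.5).
Step 4: Two-sided exact p-value = sum of Bin(13,0.5) probabilities at or below the observed probability = 0.266846.
Step 5: alpha = 0.1. fail to reject H0.

n_eff = 13, pos = 9, neg = 4, p = 0.266846, fail to reject H0.


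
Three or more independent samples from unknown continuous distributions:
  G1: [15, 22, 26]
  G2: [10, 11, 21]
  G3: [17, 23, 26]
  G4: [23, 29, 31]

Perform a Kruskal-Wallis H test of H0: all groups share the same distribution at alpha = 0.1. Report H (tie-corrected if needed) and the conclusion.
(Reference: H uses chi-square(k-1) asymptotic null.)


Step 1: Combine all N = 12 observations and assign midranks.
sorted (value, group, rank): (10,G2,1), (11,G2,2), (15,G1,3), (17,G3,4), (21,G2,5), (22,G1,6), (23,G3,7.5), (23,G4,7.5), (26,G1,9.5), (26,G3,9.5), (29,G4,11), (31,G4,12)
Step 2: Sum ranks within each group.
R_1 = 18.5 (n_1 = 3)
R_2 = 8 (n_2 = 3)
R_3 = 21 (n_3 = 3)
R_4 = 30.5 (n_4 = 3)
Step 3: H = 12/(N(N+1)) * sum(R_i^2/n_i) - 3(N+1)
     = 12/(12*13) * (18.5^2/3 + 8^2/3 + 21^2/3 + 30.5^2/3) - 3*13
     = 0.076923 * 592.5 - 39
     = 6.576923.
Step 4: Ties present; correction factor C = 1 - 12/(12^3 - 12) = 0.993007. Corrected H = 6.576923 / 0.993007 = 6.623239.
Step 5: Under H0, H ~ chi^2(3); p-value = 0.084927.
Step 6: alpha = 0.1. reject H0.

H = 6.6232, df = 3, p = 0.084927, reject H0.


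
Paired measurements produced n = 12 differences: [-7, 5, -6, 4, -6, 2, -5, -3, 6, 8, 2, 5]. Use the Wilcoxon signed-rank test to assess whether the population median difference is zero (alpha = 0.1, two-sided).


Step 1: Drop any zero differences (none here) and take |d_i|.
|d| = [7, 5, 6, 4, 6, 2, 5, 3, 6, 8, 2, 5]
Step 2: Midrank |d_i| (ties get averaged ranks).
ranks: |7|->11, |5|->6, |6|->9, |4|->4, |6|->9, |2|->1.5, |5|->6, |3|->3, |6|->9, |8|->12, |2|->1.5, |5|->6
Step 3: Attach original signs; sum ranks with positive sign and with negative sign.
W+ = 6 + 4 + 1.5 + 9 + 12 + 1.5 + 6 = 40
W- = 11 + 9 + 9 + 6 + 3 = 38
(Check: W+ + W- = 78 should equal n(n+1)/2 = 78.)
Step 4: Test statistic W = min(W+, W-) = 38.
Step 5: Ties in |d|, so use the tie-corrected normal approximation.
        E[W] = n(n+1)/4 = 12*13/4 = 39.
        Tie groups: |d|=2 (t=2), |d|=5 (t=3), |d|=6 (t=3); sum(t^3 - t) = 54.
        Var[W] = n(n+1)(2n+1)/24 - sum(t^3-t)/48 = 3900/24 - 54/48 = 161.375.
        z = (W - E[W]) / sqrt(Var[W]) = (38 - 39) / 12.7033 = -0.0787.
        Two-sided p = 2*Phi(z) = 0.937256.
Step 6: alpha = 0.1. fail to reject H0.

W+ = 40, W- = 38, W = min = 38, p = 0.937256, fail to reject H0.


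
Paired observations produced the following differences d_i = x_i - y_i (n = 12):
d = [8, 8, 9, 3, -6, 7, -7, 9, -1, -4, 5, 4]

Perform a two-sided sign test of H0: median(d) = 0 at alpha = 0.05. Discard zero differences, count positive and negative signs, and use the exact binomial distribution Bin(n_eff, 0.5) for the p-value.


Step 1: Discard zero differences. Original n = 12; n_eff = number of nonzero differences = 12.
Nonzero differences (with sign): +8, +8, +9, +3, -6, +7, -7, +9, -1, -4, +5, +4
Step 2: Count signs: positive = 8, negative = 4.
Step 3: Under H0: P(positive) = 0.5, so the number of positives S ~ Bin(12, 0.5).
Step 4: Two-sided exact p-value = sum of Bin(12,0.5) probabilities at or below the observed probability = 0.387695.
Step 5: alpha = 0.05. fail to reject H0.

n_eff = 12, pos = 8, neg = 4, p = 0.387695, fail to reject H0.


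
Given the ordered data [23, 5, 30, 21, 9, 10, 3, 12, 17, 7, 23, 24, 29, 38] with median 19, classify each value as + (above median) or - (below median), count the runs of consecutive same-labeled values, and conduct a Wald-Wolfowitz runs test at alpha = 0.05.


Step 1: Compute median = 19; label A = above, B = below.
Labels in order: ABAABBBBBBAAAA  (n_A = 7, n_B = 7)
Step 2: Count runs R = 5.
Step 3: Under H0 (random ordering), E[R] = 2*n_A*n_B/(n_A+n_B) + 1 = 2*7*7/14 + 1 = 8.0000.
        Var[R] = 2*n_A*n_B*(2*n_A*n_B - n_A - n_B) / ((n_A+n_B)^2 * (n_A+n_B-1)) = 8232/2548 = 3.2308.
        SD[R] = 1.7974.
Step 4: Continuity-corrected z = (R + 0.5 - E[R]) / SD[R] = (5 + 0.5 - 8.0000) / 1.7974 = -1.3909.
Step 5: Two-sided p-value via normal approximation = 2*(1 - Phi(|z|)) = 0.164264.
Step 6: alpha = 0.05. fail to reject H0.

R = 5, z = -1.3909, p = 0.164264, fail to reject H0.


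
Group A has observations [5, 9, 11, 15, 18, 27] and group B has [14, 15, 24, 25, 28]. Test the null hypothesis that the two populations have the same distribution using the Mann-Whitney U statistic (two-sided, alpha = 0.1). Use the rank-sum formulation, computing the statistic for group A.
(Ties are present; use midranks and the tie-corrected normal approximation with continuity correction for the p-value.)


Step 1: Combine and sort all 11 observations; assign midranks.
sorted (value, group): (5,X), (9,X), (11,X), (14,Y), (15,X), (15,Y), (18,X), (24,Y), (25,Y), (27,X), (28,Y)
ranks: 5->1, 9->2, 11->3, 14->4, 15->5.5, 15->5.5, 18->7, 24->8, 25->9, 27->10, 28->11
Step 2: Rank sum for X: R1 = 1 + 2 + 3 + 5.5 + 7 + 10 = 28.5.
Step 3: U_X = R1 - n1(n1+1)/2 = 28.5 - 6*7/2 = 28.5 - 21 = 7.5.
       U_Y = n1*n2 - U_X = 30 - 7.5 = 22.5.
Step 4: Ties are present, so use the tie-corrected normal approximation (with continuity correction) for the p-value.
Step 5: p-value = 0.200217; compare to alpha = 0.1. fail to reject H0.

U_X = 7.5, p = 0.200217, fail to reject H0 at alpha = 0.1.


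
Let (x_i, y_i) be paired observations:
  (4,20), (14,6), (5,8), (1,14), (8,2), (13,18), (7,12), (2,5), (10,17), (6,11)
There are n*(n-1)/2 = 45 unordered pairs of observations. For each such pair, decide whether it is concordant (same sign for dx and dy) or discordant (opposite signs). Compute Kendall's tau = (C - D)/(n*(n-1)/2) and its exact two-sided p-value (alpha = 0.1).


Step 1: Enumerate the 45 unordered pairs (i,j) with i<j and classify each by sign(x_j-x_i) * sign(y_j-y_i).
  (1,2):dx=+10,dy=-14->D; (1,3):dx=+1,dy=-12->D; (1,4):dx=-3,dy=-6->C; (1,5):dx=+4,dy=-18->D
  (1,6):dx=+9,dy=-2->D; (1,7):dx=+3,dy=-8->D; (1,8):dx=-2,dy=-15->C; (1,9):dx=+6,dy=-3->D
  (1,10):dx=+2,dy=-9->D; (2,3):dx=-9,dy=+2->D; (2,4):dx=-13,dy=+8->D; (2,5):dx=-6,dy=-4->C
  (2,6):dx=-1,dy=+12->D; (2,7):dx=-7,dy=+6->D; (2,8):dx=-12,dy=-1->C; (2,9):dx=-4,dy=+11->D
  (2,10):dx=-8,dy=+5->D; (3,4):dx=-4,dy=+6->D; (3,5):dx=+3,dy=-6->D; (3,6):dx=+8,dy=+10->C
  (3,7):dx=+2,dy=+4->C; (3,8):dx=-3,dy=-3->C; (3,9):dx=+5,dy=+9->C; (3,10):dx=+1,dy=+3->C
  (4,5):dx=+7,dy=-12->D; (4,6):dx=+12,dy=+4->C; (4,7):dx=+6,dy=-2->D; (4,8):dx=+1,dy=-9->D
  (4,9):dx=+9,dy=+3->C; (4,10):dx=+5,dy=-3->D; (5,6):dx=+5,dy=+16->C; (5,7):dx=-1,dy=+10->D
  (5,8):dx=-6,dy=+3->D; (5,9):dx=+2,dy=+15->C; (5,10):dx=-2,dy=+9->D; (6,7):dx=-6,dy=-6->C
  (6,8):dx=-11,dy=-13->C; (6,9):dx=-3,dy=-1->C; (6,10):dx=-7,dy=-7->C; (7,8):dx=-5,dy=-7->C
  (7,9):dx=+3,dy=+5->C; (7,10):dx=-1,dy=-1->C; (8,9):dx=+8,dy=+12->C; (8,10):dx=+4,dy=+6->C
  (9,10):dx=-4,dy=-6->C
Step 2: C = 23, D = 22, total pairs = 45.
Step 3: tau = (C - D)/(n(n-1)/2) = (23 - 22)/45 = 0.022222.
Step 4: Exact two-sided p-value (enumerate n! = 3628800 permutations of y under H0): p = 1.000000.
Step 5: alpha = 0.1. fail to reject H0.

tau_b = 0.0222 (C=23, D=22), p = 1.000000, fail to reject H0.


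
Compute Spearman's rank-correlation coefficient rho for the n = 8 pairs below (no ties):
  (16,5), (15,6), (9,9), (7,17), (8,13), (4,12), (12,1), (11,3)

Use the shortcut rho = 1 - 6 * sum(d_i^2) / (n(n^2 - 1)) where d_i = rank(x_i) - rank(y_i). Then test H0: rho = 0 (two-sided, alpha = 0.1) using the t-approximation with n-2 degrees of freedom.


Step 1: Rank x and y separately (midranks; no ties here).
rank(x): 16->8, 15->7, 9->4, 7->2, 8->3, 4->1, 12->6, 11->5
rank(y): 5->3, 6->4, 9->5, 17->8, 13->7, 12->6, 1->1, 3->2
Step 2: d_i = R_x(i) - R_y(i); compute d_i^2.
  (8-3)^2=25, (7-4)^2=9, (4-5)^2=1, (2-8)^2=36, (3-7)^2=16, (1-6)^2=25, (6-1)^2=25, (5-2)^2=9
sum(d^2) = 146.
Step 3: rho = 1 - 6*146 / (8*(8^2 - 1)) = 1 - 876/504 = -0.738095.
Step 4: Under H0, t = rho * sqrt((n-2)/(1-rho^2)) = -2.6797 ~ t(6).
Step 5: Two-sided p-value from the t-distribution with 6 df = 0.036553.
Step 6: alpha = 0.1. reject H0.

rho = -0.7381, p = 0.036553, reject H0 at alpha = 0.1.


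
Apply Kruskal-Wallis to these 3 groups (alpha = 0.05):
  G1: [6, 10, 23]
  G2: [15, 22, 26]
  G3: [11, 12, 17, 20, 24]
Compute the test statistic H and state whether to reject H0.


Step 1: Combine all N = 11 observations and assign midranks.
sorted (value, group, rank): (6,G1,1), (10,G1,2), (11,G3,3), (12,G3,4), (15,G2,5), (17,G3,6), (20,G3,7), (22,G2,8), (23,G1,9), (24,G3,10), (26,G2,11)
Step 2: Sum ranks within each group.
R_1 = 12 (n_1 = 3)
R_2 = 24 (n_2 = 3)
R_3 = 30 (n_3 = 5)
Step 3: H = 12/(N(N+1)) * sum(R_i^2/n_i) - 3(N+1)
     = 12/(11*12) * (12^2/3 + 24^2/3 + 30^2/5) - 3*12
     = 0.090909 * 420 - 36
     = 2.181818.
Step 4: No ties, so H is used without correction.
Step 5: Under H0, H ~ chi^2(2); p-value = 0.335911.
Step 6: alpha = 0.05. fail to reject H0.

H = 2.1818, df = 2, p = 0.335911, fail to reject H0.


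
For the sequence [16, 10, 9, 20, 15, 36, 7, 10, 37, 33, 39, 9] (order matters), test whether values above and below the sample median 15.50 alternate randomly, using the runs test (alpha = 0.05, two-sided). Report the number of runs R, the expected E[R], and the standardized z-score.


Step 1: Compute median = 15.50; label A = above, B = below.
Labels in order: ABBABABBAAAB  (n_A = 6, n_B = 6)
Step 2: Count runs R = 8.
Step 3: Under H0 (random ordering), E[R] = 2*n_A*n_B/(n_A+n_B) + 1 = 2*6*6/12 + 1 = 7.0000.
        Var[R] = 2*n_A*n_B*(2*n_A*n_B - n_A - n_B) / ((n_A+n_B)^2 * (n_A+n_B-1)) = 4320/1584 = 2.7273.
        SD[R] = 1.6514.
Step 4: Continuity-corrected z = (R - 0.5 - E[R]) / SD[R] = (8 - 0.5 - 7.0000) / 1.6514 = 0.3028.
Step 5: Two-sided p-value via normal approximation = 2*(1 - Phi(|z|)) = 0.762069.
Step 6: alpha = 0.05. fail to reject H0.

R = 8, z = 0.3028, p = 0.762069, fail to reject H0.


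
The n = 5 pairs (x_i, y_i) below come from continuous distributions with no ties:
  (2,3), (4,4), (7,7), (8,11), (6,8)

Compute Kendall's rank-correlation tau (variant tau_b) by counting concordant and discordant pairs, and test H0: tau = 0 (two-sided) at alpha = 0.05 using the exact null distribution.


Step 1: Enumerate the 10 unordered pairs (i,j) with i<j and classify each by sign(x_j-x_i) * sign(y_j-y_i).
  (1,2):dx=+2,dy=+1->C; (1,3):dx=+5,dy=+4->C; (1,4):dx=+6,dy=+8->C; (1,5):dx=+4,dy=+5->C
  (2,3):dx=+3,dy=+3->C; (2,4):dx=+4,dy=+7->C; (2,5):dx=+2,dy=+4->C; (3,4):dx=+1,dy=+4->C
  (3,5):dx=-1,dy=+1->D; (4,5):dx=-2,dy=-3->C
Step 2: C = 9, D = 1, total pairs = 10.
Step 3: tau = (C - D)/(n(n-1)/2) = (9 - 1)/10 = 0.800000.
Step 4: Exact two-sided p-value (enumerate n! = 120 permutations of y under H0): p = 0.083333.
Step 5: alpha = 0.05. fail to reject H0.

tau_b = 0.8000 (C=9, D=1), p = 0.083333, fail to reject H0.


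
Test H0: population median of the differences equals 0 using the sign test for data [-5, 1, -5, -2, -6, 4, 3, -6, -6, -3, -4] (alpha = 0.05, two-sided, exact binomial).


Step 1: Discard zero differences. Original n = 11; n_eff = number of nonzero differences = 11.
Nonzero differences (with sign): -5, +1, -5, -2, -6, +4, +3, -6, -6, -3, -4
Step 2: Count signs: positive = 3, negative = 8.
Step 3: Under H0: P(positive) = 0.5, so the number of positives S ~ Bin(11, 0.5).
Step 4: Two-sided exact p-value = sum of Bin(11,0.5) probabilities at or below the observed probability = 0.226562.
Step 5: alpha = 0.05. fail to reject H0.

n_eff = 11, pos = 3, neg = 8, p = 0.226562, fail to reject H0.


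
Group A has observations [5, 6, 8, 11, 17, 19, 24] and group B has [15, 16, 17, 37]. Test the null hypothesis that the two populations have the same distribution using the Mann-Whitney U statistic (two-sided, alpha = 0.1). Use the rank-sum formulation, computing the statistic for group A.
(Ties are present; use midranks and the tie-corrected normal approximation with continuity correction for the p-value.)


Step 1: Combine and sort all 11 observations; assign midranks.
sorted (value, group): (5,X), (6,X), (8,X), (11,X), (15,Y), (16,Y), (17,X), (17,Y), (19,X), (24,X), (37,Y)
ranks: 5->1, 6->2, 8->3, 11->4, 15->5, 16->6, 17->7.5, 17->7.5, 19->9, 24->10, 37->11
Step 2: Rank sum for X: R1 = 1 + 2 + 3 + 4 + 7.5 + 9 + 10 = 36.5.
Step 3: U_X = R1 - n1(n1+1)/2 = 36.5 - 7*8/2 = 36.5 - 28 = 8.5.
       U_Y = n1*n2 - U_X = 28 - 8.5 = 19.5.
Step 4: Ties are present, so use the tie-corrected normal approximation (with continuity correction) for the p-value.
Step 5: p-value = 0.343605; compare to alpha = 0.1. fail to reject H0.

U_X = 8.5, p = 0.343605, fail to reject H0 at alpha = 0.1.


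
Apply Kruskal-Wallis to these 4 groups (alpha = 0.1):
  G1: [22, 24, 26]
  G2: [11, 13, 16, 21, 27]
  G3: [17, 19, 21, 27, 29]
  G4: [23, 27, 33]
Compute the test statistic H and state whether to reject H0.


Step 1: Combine all N = 16 observations and assign midranks.
sorted (value, group, rank): (11,G2,1), (13,G2,2), (16,G2,3), (17,G3,4), (19,G3,5), (21,G2,6.5), (21,G3,6.5), (22,G1,8), (23,G4,9), (24,G1,10), (26,G1,11), (27,G2,13), (27,G3,13), (27,G4,13), (29,G3,15), (33,G4,16)
Step 2: Sum ranks within each group.
R_1 = 29 (n_1 = 3)
R_2 = 25.5 (n_2 = 5)
R_3 = 43.5 (n_3 = 5)
R_4 = 38 (n_4 = 3)
Step 3: H = 12/(N(N+1)) * sum(R_i^2/n_i) - 3(N+1)
     = 12/(16*17) * (29^2/3 + 25.5^2/5 + 43.5^2/5 + 38^2/3) - 3*17
     = 0.044118 * 1270.17 - 51
     = 5.036765.
Step 4: Ties present; correction factor C = 1 - 30/(16^3 - 16) = 0.992647. Corrected H = 5.036765 / 0.992647 = 5.074074.
Step 5: Under H0, H ~ chi^2(3); p-value = 0.166453.
Step 6: alpha = 0.1. fail to reject H0.

H = 5.0741, df = 3, p = 0.166453, fail to reject H0.


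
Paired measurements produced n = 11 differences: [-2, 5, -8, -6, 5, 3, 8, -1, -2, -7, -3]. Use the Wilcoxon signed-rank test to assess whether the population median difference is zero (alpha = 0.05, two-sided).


Step 1: Drop any zero differences (none here) and take |d_i|.
|d| = [2, 5, 8, 6, 5, 3, 8, 1, 2, 7, 3]
Step 2: Midrank |d_i| (ties get averaged ranks).
ranks: |2|->2.5, |5|->6.5, |8|->10.5, |6|->8, |5|->6.5, |3|->4.5, |8|->10.5, |1|->1, |2|->2.5, |7|->9, |3|->4.5
Step 3: Attach original signs; sum ranks with positive sign and with negative sign.
W+ = 6.5 + 6.5 + 4.5 + 10.5 = 28
W- = 2.5 + 10.5 + 8 + 1 + 2.5 + 9 + 4.5 = 38
(Check: W+ + W- = 66 should equal n(n+1)/2 = 66.)
Step 4: Test statistic W = min(W+, W-) = 28.
Step 5: Ties in |d|, so use the tie-corrected normal approximation.
        E[W] = n(n+1)/4 = 11*12/4 = 33.
        Tie groups: |d|=2 (t=2), |d|=3 (t=2), |d|=5 (t=2), |d|=8 (t=2); sum(t^3 - t) = 24.
        Var[W] = n(n+1)(2n+1)/24 - sum(t^3-t)/48 = 3036/24 - 24/48 = 126.
        z = (W - E[W]) / sqrt(Var[W]) = (28 - 33) / 11.2250 = -0.4454.
        Two-sided p = 2*Phi(z) = 0.656005.
Step 6: alpha = 0.05. fail to reject H0.

W+ = 28, W- = 38, W = min = 28, p = 0.656005, fail to reject H0.


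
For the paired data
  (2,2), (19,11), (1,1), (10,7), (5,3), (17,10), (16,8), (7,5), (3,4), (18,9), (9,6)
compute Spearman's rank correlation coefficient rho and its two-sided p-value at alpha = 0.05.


Step 1: Rank x and y separately (midranks; no ties here).
rank(x): 2->2, 19->11, 1->1, 10->7, 5->4, 17->9, 16->8, 7->5, 3->3, 18->10, 9->6
rank(y): 2->2, 11->11, 1->1, 7->7, 3->3, 10->10, 8->8, 5->5, 4->4, 9->9, 6->6
Step 2: d_i = R_x(i) - R_y(i); compute d_i^2.
  (2-2)^2=0, (11-11)^2=0, (1-1)^2=0, (7-7)^2=0, (4-3)^2=1, (9-10)^2=1, (8-8)^2=0, (5-5)^2=0, (3-4)^2=1, (10-9)^2=1, (6-6)^2=0
sum(d^2) = 4.
Step 3: rho = 1 - 6*4 / (11*(11^2 - 1)) = 1 - 24/1320 = 0.981818.
Step 4: Under H0, t = rho * sqrt((n-2)/(1-rho^2)) = 15.5168 ~ t(9).
Step 5: Two-sided p-value from the t-distribution with 9 df = 0.000000.
Step 6: alpha = 0.05. reject H0.

rho = 0.9818, p = 0.000000, reject H0 at alpha = 0.05.


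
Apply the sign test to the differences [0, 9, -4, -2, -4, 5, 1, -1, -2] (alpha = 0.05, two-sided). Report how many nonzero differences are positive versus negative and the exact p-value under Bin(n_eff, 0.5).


Step 1: Discard zero differences. Original n = 9; n_eff = number of nonzero differences = 8.
Nonzero differences (with sign): +9, -4, -2, -4, +5, +1, -1, -2
Step 2: Count signs: positive = 3, negative = 5.
Step 3: Under H0: P(positive) = 0.5, so the number of positives S ~ Bin(8, 0.5).
Step 4: Two-sided exact p-value = sum of Bin(8,0.5) probabilities at or below the observed probability = 0.726562.
Step 5: alpha = 0.05. fail to reject H0.

n_eff = 8, pos = 3, neg = 5, p = 0.726562, fail to reject H0.


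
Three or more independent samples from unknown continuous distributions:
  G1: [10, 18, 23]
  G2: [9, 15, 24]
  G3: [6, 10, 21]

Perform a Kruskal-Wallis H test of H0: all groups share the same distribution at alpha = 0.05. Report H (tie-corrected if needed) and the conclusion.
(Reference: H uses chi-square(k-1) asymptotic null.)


Step 1: Combine all N = 9 observations and assign midranks.
sorted (value, group, rank): (6,G3,1), (9,G2,2), (10,G1,3.5), (10,G3,3.5), (15,G2,5), (18,G1,6), (21,G3,7), (23,G1,8), (24,G2,9)
Step 2: Sum ranks within each group.
R_1 = 17.5 (n_1 = 3)
R_2 = 16 (n_2 = 3)
R_3 = 11.5 (n_3 = 3)
Step 3: H = 12/(N(N+1)) * sum(R_i^2/n_i) - 3(N+1)
     = 12/(9*10) * (17.5^2/3 + 16^2/3 + 11.5^2/3) - 3*10
     = 0.133333 * 231.5 - 30
     = 0.866667.
Step 4: Ties present; correction factor C = 1 - 6/(9^3 - 9) = 0.991667. Corrected H = 0.866667 / 0.991667 = 0.873950.
Step 5: Under H0, H ~ chi^2(2); p-value = 0.645988.
Step 6: alpha = 0.05. fail to reject H0.

H = 0.8739, df = 2, p = 0.645988, fail to reject H0.


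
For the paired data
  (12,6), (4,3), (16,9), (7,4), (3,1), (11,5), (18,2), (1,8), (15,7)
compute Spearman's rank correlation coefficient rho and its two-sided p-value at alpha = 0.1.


Step 1: Rank x and y separately (midranks; no ties here).
rank(x): 12->6, 4->3, 16->8, 7->4, 3->2, 11->5, 18->9, 1->1, 15->7
rank(y): 6->6, 3->3, 9->9, 4->4, 1->1, 5->5, 2->2, 8->8, 7->7
Step 2: d_i = R_x(i) - R_y(i); compute d_i^2.
  (6-6)^2=0, (3-3)^2=0, (8-9)^2=1, (4-4)^2=0, (2-1)^2=1, (5-5)^2=0, (9-2)^2=49, (1-8)^2=49, (7-7)^2=0
sum(d^2) = 100.
Step 3: rho = 1 - 6*100 / (9*(9^2 - 1)) = 1 - 600/720 = 0.166667.
Step 4: Under H0, t = rho * sqrt((n-2)/(1-rho^2)) = 0.4472 ~ t(7).
Step 5: Two-sided p-value from the t-distribution with 7 df = 0.668231.
Step 6: alpha = 0.1. fail to reject H0.

rho = 0.1667, p = 0.668231, fail to reject H0 at alpha = 0.1.


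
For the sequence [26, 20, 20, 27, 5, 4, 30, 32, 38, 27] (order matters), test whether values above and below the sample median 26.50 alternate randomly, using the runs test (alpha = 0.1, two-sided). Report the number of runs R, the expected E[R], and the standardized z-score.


Step 1: Compute median = 26.50; label A = above, B = below.
Labels in order: BBBABBAAAA  (n_A = 5, n_B = 5)
Step 2: Count runs R = 4.
Step 3: Under H0 (random ordering), E[R] = 2*n_A*n_B/(n_A+n_B) + 1 = 2*5*5/10 + 1 = 6.0000.
        Var[R] = 2*n_A*n_B*(2*n_A*n_B - n_A - n_B) / ((n_A+n_B)^2 * (n_A+n_B-1)) = 2000/900 = 2.2222.
        SD[R] = 1.4907.
Step 4: Continuity-corrected z = (R + 0.5 - E[R]) / SD[R] = (4 + 0.5 - 6.0000) / 1.4907 = -1.0062.
Step 5: Two-sided p-value via normal approximation = 2*(1 - Phi(|z|)) = 0.314305.
Step 6: alpha = 0.1. fail to reject H0.

R = 4, z = -1.0062, p = 0.314305, fail to reject H0.


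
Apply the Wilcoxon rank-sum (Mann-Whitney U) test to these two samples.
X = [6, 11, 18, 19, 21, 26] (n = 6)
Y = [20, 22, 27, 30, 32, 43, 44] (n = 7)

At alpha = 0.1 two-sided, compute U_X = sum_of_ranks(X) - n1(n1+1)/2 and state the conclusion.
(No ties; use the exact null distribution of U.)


Step 1: Combine and sort all 13 observations; assign midranks.
sorted (value, group): (6,X), (11,X), (18,X), (19,X), (20,Y), (21,X), (22,Y), (26,X), (27,Y), (30,Y), (32,Y), (43,Y), (44,Y)
ranks: 6->1, 11->2, 18->3, 19->4, 20->5, 21->6, 22->7, 26->8, 27->9, 30->10, 32->11, 43->12, 44->13
Step 2: Rank sum for X: R1 = 1 + 2 + 3 + 4 + 6 + 8 = 24.
Step 3: U_X = R1 - n1(n1+1)/2 = 24 - 6*7/2 = 24 - 21 = 3.
       U_Y = n1*n2 - U_X = 42 - 3 = 39.
Step 4: No ties, so the exact null distribution of U (based on enumerating the C(13,6) = 1716 equally likely rank assignments) gives the two-sided p-value.
Step 5: p-value = 0.008159; compare to alpha = 0.1. reject H0.

U_X = 3, p = 0.008159, reject H0 at alpha = 0.1.


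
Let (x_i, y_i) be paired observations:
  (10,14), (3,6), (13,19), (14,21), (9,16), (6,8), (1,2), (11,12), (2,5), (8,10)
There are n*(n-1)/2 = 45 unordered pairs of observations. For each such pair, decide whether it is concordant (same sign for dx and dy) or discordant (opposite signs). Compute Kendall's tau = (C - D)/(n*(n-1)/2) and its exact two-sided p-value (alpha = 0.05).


Step 1: Enumerate the 45 unordered pairs (i,j) with i<j and classify each by sign(x_j-x_i) * sign(y_j-y_i).
  (1,2):dx=-7,dy=-8->C; (1,3):dx=+3,dy=+5->C; (1,4):dx=+4,dy=+7->C; (1,5):dx=-1,dy=+2->D
  (1,6):dx=-4,dy=-6->C; (1,7):dx=-9,dy=-12->C; (1,8):dx=+1,dy=-2->D; (1,9):dx=-8,dy=-9->C
  (1,10):dx=-2,dy=-4->C; (2,3):dx=+10,dy=+13->C; (2,4):dx=+11,dy=+15->C; (2,5):dx=+6,dy=+10->C
  (2,6):dx=+3,dy=+2->C; (2,7):dx=-2,dy=-4->C; (2,8):dx=+8,dy=+6->C; (2,9):dx=-1,dy=-1->C
  (2,10):dx=+5,dy=+4->C; (3,4):dx=+1,dy=+2->C; (3,5):dx=-4,dy=-3->C; (3,6):dx=-7,dy=-11->C
  (3,7):dx=-12,dy=-17->C; (3,8):dx=-2,dy=-7->C; (3,9):dx=-11,dy=-14->C; (3,10):dx=-5,dy=-9->C
  (4,5):dx=-5,dy=-5->C; (4,6):dx=-8,dy=-13->C; (4,7):dx=-13,dy=-19->C; (4,8):dx=-3,dy=-9->C
  (4,9):dx=-12,dy=-16->C; (4,10):dx=-6,dy=-11->C; (5,6):dx=-3,dy=-8->C; (5,7):dx=-8,dy=-14->C
  (5,8):dx=+2,dy=-4->D; (5,9):dx=-7,dy=-11->C; (5,10):dx=-1,dy=-6->C; (6,7):dx=-5,dy=-6->C
  (6,8):dx=+5,dy=+4->C; (6,9):dx=-4,dy=-3->C; (6,10):dx=+2,dy=+2->C; (7,8):dx=+10,dy=+10->C
  (7,9):dx=+1,dy=+3->C; (7,10):dx=+7,dy=+8->C; (8,9):dx=-9,dy=-7->C; (8,10):dx=-3,dy=-2->C
  (9,10):dx=+6,dy=+5->C
Step 2: C = 42, D = 3, total pairs = 45.
Step 3: tau = (C - D)/(n(n-1)/2) = (42 - 3)/45 = 0.866667.
Step 4: Exact two-sided p-value (enumerate n! = 3628800 permutations of y under H0): p = 0.000115.
Step 5: alpha = 0.05. reject H0.

tau_b = 0.8667 (C=42, D=3), p = 0.000115, reject H0.


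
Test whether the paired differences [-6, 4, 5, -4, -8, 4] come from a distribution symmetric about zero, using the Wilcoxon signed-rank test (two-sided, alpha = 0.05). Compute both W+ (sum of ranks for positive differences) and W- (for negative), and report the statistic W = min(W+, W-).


Step 1: Drop any zero differences (none here) and take |d_i|.
|d| = [6, 4, 5, 4, 8, 4]
Step 2: Midrank |d_i| (ties get averaged ranks).
ranks: |6|->5, |4|->2, |5|->4, |4|->2, |8|->6, |4|->2
Step 3: Attach original signs; sum ranks with positive sign and with negative sign.
W+ = 2 + 4 + 2 = 8
W- = 5 + 2 + 6 = 13
(Check: W+ + W- = 21 should equal n(n+1)/2 = 21.)
Step 4: Test statistic W = min(W+, W-) = 8.
Step 5: Ties in |d|, so use the tie-corrected normal approximation.
        E[W] = n(n+1)/4 = 6*7/4 = 10.5.
        Tie groups: |d|=4 (t=3); sum(t^3 - t) = 24.
        Var[W] = n(n+1)(2n+1)/24 - sum(t^3-t)/48 = 546/24 - 24/48 = 22.25.
        z = (W - E[W]) / sqrt(Var[W]) = (8 - 10.5) / 4.7170 = -0.5300.
        Two-sided p = 2*Phi(z) = 0.596113.
Step 6: alpha = 0.05. fail to reject H0.

W+ = 8, W- = 13, W = min = 8, p = 0.596113, fail to reject H0.


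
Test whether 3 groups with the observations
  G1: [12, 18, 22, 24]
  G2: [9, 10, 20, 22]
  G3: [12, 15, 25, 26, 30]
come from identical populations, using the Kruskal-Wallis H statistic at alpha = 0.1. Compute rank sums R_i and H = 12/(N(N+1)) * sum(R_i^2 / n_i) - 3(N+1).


Step 1: Combine all N = 13 observations and assign midranks.
sorted (value, group, rank): (9,G2,1), (10,G2,2), (12,G1,3.5), (12,G3,3.5), (15,G3,5), (18,G1,6), (20,G2,7), (22,G1,8.5), (22,G2,8.5), (24,G1,10), (25,G3,11), (26,G3,12), (30,G3,13)
Step 2: Sum ranks within each group.
R_1 = 28 (n_1 = 4)
R_2 = 18.5 (n_2 = 4)
R_3 = 44.5 (n_3 = 5)
Step 3: H = 12/(N(N+1)) * sum(R_i^2/n_i) - 3(N+1)
     = 12/(13*14) * (28^2/4 + 18.5^2/4 + 44.5^2/5) - 3*14
     = 0.065934 * 677.612 - 42
     = 2.677747.
Step 4: Ties present; correction factor C = 1 - 12/(13^3 - 13) = 0.994505. Corrected H = 2.677747 / 0.994505 = 2.692541.
Step 5: Under H0, H ~ chi^2(2); p-value = 0.260209.
Step 6: alpha = 0.1. fail to reject H0.

H = 2.6925, df = 2, p = 0.260209, fail to reject H0.


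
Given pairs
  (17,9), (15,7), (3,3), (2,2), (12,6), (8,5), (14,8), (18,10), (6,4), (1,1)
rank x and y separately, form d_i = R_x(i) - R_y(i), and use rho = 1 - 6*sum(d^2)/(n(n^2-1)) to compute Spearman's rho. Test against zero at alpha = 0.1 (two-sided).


Step 1: Rank x and y separately (midranks; no ties here).
rank(x): 17->9, 15->8, 3->3, 2->2, 12->6, 8->5, 14->7, 18->10, 6->4, 1->1
rank(y): 9->9, 7->7, 3->3, 2->2, 6->6, 5->5, 8->8, 10->10, 4->4, 1->1
Step 2: d_i = R_x(i) - R_y(i); compute d_i^2.
  (9-9)^2=0, (8-7)^2=1, (3-3)^2=0, (2-2)^2=0, (6-6)^2=0, (5-5)^2=0, (7-8)^2=1, (10-10)^2=0, (4-4)^2=0, (1-1)^2=0
sum(d^2) = 2.
Step 3: rho = 1 - 6*2 / (10*(10^2 - 1)) = 1 - 12/990 = 0.987879.
Step 4: Under H0, t = rho * sqrt((n-2)/(1-rho^2)) = 18.0003 ~ t(8).
Step 5: Two-sided p-value from the t-distribution with 8 df = 0.000000.
Step 6: alpha = 0.1. reject H0.

rho = 0.9879, p = 0.000000, reject H0 at alpha = 0.1.


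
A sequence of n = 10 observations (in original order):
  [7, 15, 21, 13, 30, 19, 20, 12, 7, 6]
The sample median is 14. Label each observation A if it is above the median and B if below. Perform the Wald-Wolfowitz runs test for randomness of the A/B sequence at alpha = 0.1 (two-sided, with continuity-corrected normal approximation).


Step 1: Compute median = 14; label A = above, B = below.
Labels in order: BAABAAABBB  (n_A = 5, n_B = 5)
Step 2: Count runs R = 5.
Step 3: Under H0 (random ordering), E[R] = 2*n_A*n_B/(n_A+n_B) + 1 = 2*5*5/10 + 1 = 6.0000.
        Var[R] = 2*n_A*n_B*(2*n_A*n_B - n_A - n_B) / ((n_A+n_B)^2 * (n_A+n_B-1)) = 2000/900 = 2.2222.
        SD[R] = 1.4907.
Step 4: Continuity-corrected z = (R + 0.5 - E[R]) / SD[R] = (5 + 0.5 - 6.0000) / 1.4907 = -0.3354.
Step 5: Two-sided p-value via normal approximation = 2*(1 - Phi(|z|)) = 0.737316.
Step 6: alpha = 0.1. fail to reject H0.

R = 5, z = -0.3354, p = 0.737316, fail to reject H0.


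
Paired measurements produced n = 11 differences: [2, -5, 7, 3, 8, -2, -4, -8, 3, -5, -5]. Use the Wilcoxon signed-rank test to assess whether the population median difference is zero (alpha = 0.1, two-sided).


Step 1: Drop any zero differences (none here) and take |d_i|.
|d| = [2, 5, 7, 3, 8, 2, 4, 8, 3, 5, 5]
Step 2: Midrank |d_i| (ties get averaged ranks).
ranks: |2|->1.5, |5|->7, |7|->9, |3|->3.5, |8|->10.5, |2|->1.5, |4|->5, |8|->10.5, |3|->3.5, |5|->7, |5|->7
Step 3: Attach original signs; sum ranks with positive sign and with negative sign.
W+ = 1.5 + 9 + 3.5 + 10.5 + 3.5 = 28
W- = 7 + 1.5 + 5 + 10.5 + 7 + 7 = 38
(Check: W+ + W- = 66 should equal n(n+1)/2 = 66.)
Step 4: Test statistic W = min(W+, W-) = 28.
Step 5: Ties in |d|, so use the tie-corrected normal approximation.
        E[W] = n(n+1)/4 = 11*12/4 = 33.
        Tie groups: |d|=2 (t=2), |d|=3 (t=2), |d|=5 (t=3), |d|=8 (t=2); sum(t^3 - t) = 42.
        Var[W] = n(n+1)(2n+1)/24 - sum(t^3-t)/48 = 3036/24 - 42/48 = 125.625.
        z = (W - E[W]) / sqrt(Var[W]) = (28 - 33) / 11.2083 = -0.4461.
        Two-sided p = 2*Phi(z) = 0.655525.
Step 6: alpha = 0.1. fail to reject H0.

W+ = 28, W- = 38, W = min = 28, p = 0.655525, fail to reject H0.


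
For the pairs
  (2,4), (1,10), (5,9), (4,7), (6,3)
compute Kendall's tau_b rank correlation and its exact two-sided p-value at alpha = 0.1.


Step 1: Enumerate the 10 unordered pairs (i,j) with i<j and classify each by sign(x_j-x_i) * sign(y_j-y_i).
  (1,2):dx=-1,dy=+6->D; (1,3):dx=+3,dy=+5->C; (1,4):dx=+2,dy=+3->C; (1,5):dx=+4,dy=-1->D
  (2,3):dx=+4,dy=-1->D; (2,4):dx=+3,dy=-3->D; (2,5):dx=+5,dy=-7->D; (3,4):dx=-1,dy=-2->C
  (3,5):dx=+1,dy=-6->D; (4,5):dx=+2,dy=-4->D
Step 2: C = 3, D = 7, total pairs = 10.
Step 3: tau = (C - D)/(n(n-1)/2) = (3 - 7)/10 = -0.400000.
Step 4: Exact two-sided p-value (enumerate n! = 120 permutations of y under H0): p = 0.483333.
Step 5: alpha = 0.1. fail to reject H0.

tau_b = -0.4000 (C=3, D=7), p = 0.483333, fail to reject H0.


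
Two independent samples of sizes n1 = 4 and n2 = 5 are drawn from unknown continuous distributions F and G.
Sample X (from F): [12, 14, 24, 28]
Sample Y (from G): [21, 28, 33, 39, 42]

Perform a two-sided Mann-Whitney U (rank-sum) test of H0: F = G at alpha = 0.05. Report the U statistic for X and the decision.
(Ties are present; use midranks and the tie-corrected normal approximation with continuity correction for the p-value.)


Step 1: Combine and sort all 9 observations; assign midranks.
sorted (value, group): (12,X), (14,X), (21,Y), (24,X), (28,X), (28,Y), (33,Y), (39,Y), (42,Y)
ranks: 12->1, 14->2, 21->3, 24->4, 28->5.5, 28->5.5, 33->7, 39->8, 42->9
Step 2: Rank sum for X: R1 = 1 + 2 + 4 + 5.5 = 12.5.
Step 3: U_X = R1 - n1(n1+1)/2 = 12.5 - 4*5/2 = 12.5 - 10 = 2.5.
       U_Y = n1*n2 - U_X = 20 - 2.5 = 17.5.
Step 4: Ties are present, so use the tie-corrected normal approximation (with continuity correction) for the p-value.
Step 5: p-value = 0.085100; compare to alpha = 0.05. fail to reject H0.

U_X = 2.5, p = 0.085100, fail to reject H0 at alpha = 0.05.


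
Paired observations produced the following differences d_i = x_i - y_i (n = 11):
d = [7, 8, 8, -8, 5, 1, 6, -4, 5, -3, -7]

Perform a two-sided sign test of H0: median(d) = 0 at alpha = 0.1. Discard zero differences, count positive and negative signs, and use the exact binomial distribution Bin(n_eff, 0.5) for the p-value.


Step 1: Discard zero differences. Original n = 11; n_eff = number of nonzero differences = 11.
Nonzero differences (with sign): +7, +8, +8, -8, +5, +1, +6, -4, +5, -3, -7
Step 2: Count signs: positive = 7, negative = 4.
Step 3: Under H0: P(positive) = 0.5, so the number of positives S ~ Bin(11, 0.5).
Step 4: Two-sided exact p-value = sum of Bin(11,0.5) probabilities at or below the observed probability = 0.548828.
Step 5: alpha = 0.1. fail to reject H0.

n_eff = 11, pos = 7, neg = 4, p = 0.548828, fail to reject H0.


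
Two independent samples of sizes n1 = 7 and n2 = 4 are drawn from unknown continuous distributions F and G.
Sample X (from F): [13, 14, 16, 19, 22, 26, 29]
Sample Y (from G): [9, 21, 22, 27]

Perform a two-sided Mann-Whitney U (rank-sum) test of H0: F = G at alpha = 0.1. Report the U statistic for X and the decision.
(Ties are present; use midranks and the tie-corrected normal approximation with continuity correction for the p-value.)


Step 1: Combine and sort all 11 observations; assign midranks.
sorted (value, group): (9,Y), (13,X), (14,X), (16,X), (19,X), (21,Y), (22,X), (22,Y), (26,X), (27,Y), (29,X)
ranks: 9->1, 13->2, 14->3, 16->4, 19->5, 21->6, 22->7.5, 22->7.5, 26->9, 27->10, 29->11
Step 2: Rank sum for X: R1 = 2 + 3 + 4 + 5 + 7.5 + 9 + 11 = 41.5.
Step 3: U_X = R1 - n1(n1+1)/2 = 41.5 - 7*8/2 = 41.5 - 28 = 13.5.
       U_Y = n1*n2 - U_X = 28 - 13.5 = 14.5.
Step 4: Ties are present, so use the tie-corrected normal approximation (with continuity correction) for the p-value.
Step 5: p-value = 1.000000; compare to alpha = 0.1. fail to reject H0.

U_X = 13.5, p = 1.000000, fail to reject H0 at alpha = 0.1.


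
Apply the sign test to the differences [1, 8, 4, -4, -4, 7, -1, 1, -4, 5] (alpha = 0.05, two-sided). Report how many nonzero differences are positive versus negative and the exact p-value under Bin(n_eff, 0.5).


Step 1: Discard zero differences. Original n = 10; n_eff = number of nonzero differences = 10.
Nonzero differences (with sign): +1, +8, +4, -4, -4, +7, -1, +1, -4, +5
Step 2: Count signs: positive = 6, negative = 4.
Step 3: Under H0: P(positive) = 0.5, so the number of positives S ~ Bin(10, 0.5).
Step 4: Two-sided exact p-value = sum of Bin(10,0.5) probabilities at or below the observed probability = 0.753906.
Step 5: alpha = 0.05. fail to reject H0.

n_eff = 10, pos = 6, neg = 4, p = 0.753906, fail to reject H0.


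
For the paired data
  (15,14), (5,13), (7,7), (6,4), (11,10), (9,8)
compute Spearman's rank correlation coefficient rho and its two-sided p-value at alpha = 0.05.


Step 1: Rank x and y separately (midranks; no ties here).
rank(x): 15->6, 5->1, 7->3, 6->2, 11->5, 9->4
rank(y): 14->6, 13->5, 7->2, 4->1, 10->4, 8->3
Step 2: d_i = R_x(i) - R_y(i); compute d_i^2.
  (6-6)^2=0, (1-5)^2=16, (3-2)^2=1, (2-1)^2=1, (5-4)^2=1, (4-3)^2=1
sum(d^2) = 20.
Step 3: rho = 1 - 6*20 / (6*(6^2 - 1)) = 1 - 120/210 = 0.428571.
Step 4: Under H0, t = rho * sqrt((n-2)/(1-rho^2)) = 0.9487 ~ t(4).
Step 5: Two-sided p-value from the t-distribution with 4 df = 0.396501.
Step 6: alpha = 0.05. fail to reject H0.

rho = 0.4286, p = 0.396501, fail to reject H0 at alpha = 0.05.


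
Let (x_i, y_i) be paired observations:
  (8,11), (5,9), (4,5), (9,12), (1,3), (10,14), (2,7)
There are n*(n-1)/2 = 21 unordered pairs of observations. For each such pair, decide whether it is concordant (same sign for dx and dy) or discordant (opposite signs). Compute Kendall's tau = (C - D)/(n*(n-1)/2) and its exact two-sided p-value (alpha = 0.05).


Step 1: Enumerate the 21 unordered pairs (i,j) with i<j and classify each by sign(x_j-x_i) * sign(y_j-y_i).
  (1,2):dx=-3,dy=-2->C; (1,3):dx=-4,dy=-6->C; (1,4):dx=+1,dy=+1->C; (1,5):dx=-7,dy=-8->C
  (1,6):dx=+2,dy=+3->C; (1,7):dx=-6,dy=-4->C; (2,3):dx=-1,dy=-4->C; (2,4):dx=+4,dy=+3->C
  (2,5):dx=-4,dy=-6->C; (2,6):dx=+5,dy=+5->C; (2,7):dx=-3,dy=-2->C; (3,4):dx=+5,dy=+7->C
  (3,5):dx=-3,dy=-2->C; (3,6):dx=+6,dy=+9->C; (3,7):dx=-2,dy=+2->D; (4,5):dx=-8,dy=-9->C
  (4,6):dx=+1,dy=+2->C; (4,7):dx=-7,dy=-5->C; (5,6):dx=+9,dy=+11->C; (5,7):dx=+1,dy=+4->C
  (6,7):dx=-8,dy=-7->C
Step 2: C = 20, D = 1, total pairs = 21.
Step 3: tau = (C - D)/(n(n-1)/2) = (20 - 1)/21 = 0.904762.
Step 4: Exact two-sided p-value (enumerate n! = 5040 permutations of y under H0): p = 0.002778.
Step 5: alpha = 0.05. reject H0.

tau_b = 0.9048 (C=20, D=1), p = 0.002778, reject H0.
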